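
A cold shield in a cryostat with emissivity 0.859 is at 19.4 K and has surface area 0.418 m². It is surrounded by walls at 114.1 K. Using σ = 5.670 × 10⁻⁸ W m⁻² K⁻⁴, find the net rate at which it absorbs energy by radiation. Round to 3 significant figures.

Area A = 0.418 m².
Net radiated power P_net = εσA(T⁴ − T₀⁴) = 0.859×5.670×10⁻⁸×0.418×(19.4⁴ − 114.1⁴).
T⁴ − T₀⁴ = 1.41647×10⁵ − 1.69489×10⁸ = -1.69347×10⁸ K⁴, so P_net = -3.45 W — negative, meaning a net gain of 3.45 W.

Net gain ≈ 3.45 W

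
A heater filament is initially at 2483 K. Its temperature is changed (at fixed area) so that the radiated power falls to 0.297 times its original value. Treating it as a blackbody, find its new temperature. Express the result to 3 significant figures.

P ∝ T⁴, so T₂/T₁ = (P₂/P₁)^(1/4) = (0.297)^(1/4) = 0.738226.
T₂ = 2483 × 0.738226 = 1.83×10³ K.

T₂ ≈ 1.83×10³ K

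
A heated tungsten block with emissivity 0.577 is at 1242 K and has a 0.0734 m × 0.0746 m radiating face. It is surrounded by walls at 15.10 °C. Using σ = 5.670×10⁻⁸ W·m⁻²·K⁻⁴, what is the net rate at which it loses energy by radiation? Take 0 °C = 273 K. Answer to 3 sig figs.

Surroundings: T = 15.10 °C + 273 = 288.10 K.
Area A = 0.0734 × 0.0746 = 5.47564×10⁻³ m².
Net radiated power P_net = εσA(T⁴ − T₀⁴) = 0.577×5.670×10⁻⁸×5.47564×10⁻³×(1242⁴ − 288.10⁴).
T⁴ − T₀⁴ = 2.37950×10¹² − 6.88927×10⁹ = 2.37261×10¹² K⁴, so P_net = 425 W.

Net loss ≈ 425 W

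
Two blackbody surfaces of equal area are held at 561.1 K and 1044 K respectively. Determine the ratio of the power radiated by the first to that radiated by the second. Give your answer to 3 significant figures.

P₁/P₂ ≈ 0.0834

With equal areas, P₁/P₂ = (T₁/T₂)⁴ = (561.1/1044)⁴ = 0.0834.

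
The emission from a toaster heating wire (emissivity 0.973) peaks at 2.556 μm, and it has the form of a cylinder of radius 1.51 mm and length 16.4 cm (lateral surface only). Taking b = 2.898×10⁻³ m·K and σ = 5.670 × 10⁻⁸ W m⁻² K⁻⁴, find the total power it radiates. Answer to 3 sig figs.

Wien's law: T = b/λ_max = 2.898×10⁻³/2.556×10⁻⁶ = 1133.80 K.
Lateral area A = 2πrL = 2π×1.51×10⁻³×0.164 = 1.55597×10⁻³ m².
Then P = εσAT⁴ = 0.973×5.670×10⁻⁸×1.55597×10⁻³×(1133.80)⁴ = 142 W.

P ≈ 142 W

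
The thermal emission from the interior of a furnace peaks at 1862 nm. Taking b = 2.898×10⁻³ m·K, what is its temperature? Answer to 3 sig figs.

Wien's law gives T = b/λ_max = (2.898×10⁻³ m·K)/(1.862×10⁻⁶ m) = 1.56×10³ K.

T ≈ 1.56×10³ K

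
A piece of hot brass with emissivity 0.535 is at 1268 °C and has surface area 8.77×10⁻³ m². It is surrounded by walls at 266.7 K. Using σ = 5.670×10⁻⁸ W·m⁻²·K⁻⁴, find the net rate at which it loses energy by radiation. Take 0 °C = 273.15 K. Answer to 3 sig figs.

T = 1268 °C + 273.15 = 1541.15 K.
Area A = 8.77×10⁻³ m².
Net radiated power P_net = εσA(T⁴ − T₀⁴) = 0.535×5.670×10⁻⁸×8.77×10⁻³×(1541.15⁴ − 266.7⁴).
T⁴ − T₀⁴ = 5.64131×10¹² − 5.05932×10⁹ = 5.63625×10¹² K⁴, so P_net = 1.50×10³ W.

Net loss ≈ 1.50×10³ W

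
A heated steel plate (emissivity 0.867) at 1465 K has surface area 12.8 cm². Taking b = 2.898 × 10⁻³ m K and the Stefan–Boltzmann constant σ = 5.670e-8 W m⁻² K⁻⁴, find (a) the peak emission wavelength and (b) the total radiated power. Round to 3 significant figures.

λ_max ≈ 1.98 μm; P ≈ 290 W

(a) λ_max = b/T = 2.898×10⁻³/1465 = 1.978×10⁻⁶ m = 1.98 μm.
Area A = 12.8 cm² = 1.28×10⁻³ m².
(b) P = εσAT⁴ = 0.867×5.670×10⁻⁸×1.28×10⁻³×(1465)⁴ = 290 W.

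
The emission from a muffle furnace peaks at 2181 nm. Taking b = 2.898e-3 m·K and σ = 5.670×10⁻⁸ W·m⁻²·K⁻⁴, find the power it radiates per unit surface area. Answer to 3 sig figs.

I ≈ 1.77×10⁵ W/m²

Wien's law: T = b/λ_max = 2.898×10⁻³/2.181×10⁻⁶ = 1328.75 K.
Then I = σT⁴ = 5.670×10⁻⁸×(1328.75)⁴ = 1.77×10⁵ W/m².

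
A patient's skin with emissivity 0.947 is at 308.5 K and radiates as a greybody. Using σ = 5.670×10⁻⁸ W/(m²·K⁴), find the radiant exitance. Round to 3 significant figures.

I ≈ 486 W/m²

Stefan–Boltzmann: I = εσT⁴ = 0.947 × 5.670×10⁻⁸ × (308.5)⁴ = 486 W/m².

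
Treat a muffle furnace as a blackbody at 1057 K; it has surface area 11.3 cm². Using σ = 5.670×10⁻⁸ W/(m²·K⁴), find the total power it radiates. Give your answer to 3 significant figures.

Area A = 11.3 cm² = 1.13×10⁻³ m².
P = σAT⁴ = 5.670×10⁻⁸ × 1.13×10⁻³ × (1057)⁴ = 80.0 W.

P ≈ 80.0 W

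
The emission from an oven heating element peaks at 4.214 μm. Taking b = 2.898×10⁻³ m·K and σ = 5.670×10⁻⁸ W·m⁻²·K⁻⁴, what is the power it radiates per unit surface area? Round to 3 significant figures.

I ≈ 1.27×10⁴ W/m²

Wien's law: T = b/λ_max = 2.898×10⁻³/4.214×10⁻⁶ = 687.708 K.
Then I = σT⁴ = 5.670×10⁻⁸×(687.708)⁴ = 1.27×10⁴ W/m².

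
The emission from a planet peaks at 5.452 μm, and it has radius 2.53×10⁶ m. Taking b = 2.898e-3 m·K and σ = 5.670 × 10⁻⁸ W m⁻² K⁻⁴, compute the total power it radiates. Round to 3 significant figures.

P ≈ 3.64×10¹⁷ W

Wien's law: T = b/λ_max = 2.898×10⁻³/5.452×10⁻⁶ = 531.548 K.
Surface area A = 4πR² = 4π(2.53×10⁶ m)² = 8.04361×10¹³ m².
Then P = σAT⁴ = 5.670×10⁻⁸×8.04361×10¹³×(531.548)⁴ = 3.64×10¹⁷ W.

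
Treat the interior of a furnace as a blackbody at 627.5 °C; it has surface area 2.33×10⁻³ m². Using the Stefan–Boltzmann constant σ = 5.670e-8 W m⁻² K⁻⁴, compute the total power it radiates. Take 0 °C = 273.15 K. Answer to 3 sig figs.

T = 627.5 °C + 273.15 = 900.65 K.
Area A = 2.33×10⁻³ m².
P = σAT⁴ = 5.670×10⁻⁸ × 2.33×10⁻³ × (900.65)⁴ = 86.9 W.

P ≈ 86.9 W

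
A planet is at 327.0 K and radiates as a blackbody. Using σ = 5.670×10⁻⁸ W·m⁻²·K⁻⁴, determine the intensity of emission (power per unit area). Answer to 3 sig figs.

I ≈ 648 W/m²

Stefan–Boltzmann: I = σT⁴ = 5.670×10⁻⁸ × (327.0)⁴ = 648 W/m².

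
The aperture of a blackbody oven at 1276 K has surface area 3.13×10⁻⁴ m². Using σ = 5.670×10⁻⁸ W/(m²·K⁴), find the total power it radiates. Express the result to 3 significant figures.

P ≈ 47.0 W

Area A = 3.13×10⁻⁴ m².
P = σAT⁴ = 5.670×10⁻⁸ × 3.13×10⁻⁴ × (1276)⁴ = 47.0 W.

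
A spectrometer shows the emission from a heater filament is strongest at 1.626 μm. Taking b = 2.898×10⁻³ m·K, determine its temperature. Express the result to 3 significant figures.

Wien's law gives T = b/λ_max = (2.898×10⁻³ m·K)/(1.626×10⁻⁶ m) = 1.78×10³ K.

T ≈ 1.78×10³ K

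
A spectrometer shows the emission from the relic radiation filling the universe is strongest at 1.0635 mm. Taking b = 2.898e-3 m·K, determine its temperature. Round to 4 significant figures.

T ≈ 2.725 K

Wien's law gives T = b/λ_max = (2.898×10⁻³ m·K)/(1.0635×10⁻³ m) = 2.725 K.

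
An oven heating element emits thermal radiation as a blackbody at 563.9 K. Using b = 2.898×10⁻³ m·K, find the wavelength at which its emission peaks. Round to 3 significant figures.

λ_max ≈ 5.14 μm

Wien's displacement law: λ_max = b/T = (2.898×10⁻³ m·K)/(563.9 K) = 5.139×10⁻⁶ m.
That is 5.14 μm, in the infrared range.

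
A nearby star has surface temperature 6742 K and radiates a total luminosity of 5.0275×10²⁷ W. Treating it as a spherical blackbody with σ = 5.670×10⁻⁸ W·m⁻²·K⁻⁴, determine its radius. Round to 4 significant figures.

L = 4πR²σT⁴ ⇒ R = √(L/(4πσT⁴)).
σT⁴ = 1.17149×10⁸ W/m², so R = √(5.0275×10²⁷/(4π×1.17149×10⁸)) = 1.848×10⁹ m.

R ≈ 1.848×10⁹ m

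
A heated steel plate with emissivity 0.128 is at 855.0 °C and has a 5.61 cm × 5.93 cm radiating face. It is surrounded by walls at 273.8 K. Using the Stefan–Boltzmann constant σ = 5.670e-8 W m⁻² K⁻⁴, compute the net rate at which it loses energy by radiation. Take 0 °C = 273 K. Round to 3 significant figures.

Net loss ≈ 39.0 W

T = 855.0 °C + 273 = 1128.0 K.
Area A = 0.0561 × 0.0593 = 3.32673×10⁻³ m².
Net radiated power P_net = εσA(T⁴ − T₀⁴) = 0.128×5.670×10⁻⁸×3.32673×10⁻³×(1128.0⁴ − 273.8⁴).
T⁴ − T₀⁴ = 1.61896×10¹² − 5.61997×10⁹ = 1.61334×10¹² K⁴, so P_net = 39.0 W.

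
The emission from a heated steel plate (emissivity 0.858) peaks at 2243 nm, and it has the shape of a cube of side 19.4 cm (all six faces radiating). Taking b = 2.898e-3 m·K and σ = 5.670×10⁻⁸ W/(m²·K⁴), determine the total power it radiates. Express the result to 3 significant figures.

Wien's law: T = b/λ_max = 2.898×10⁻³/2.243×10⁻⁶ = 1292.02 K.
Area A = 6s² = 6×(0.194 m)² = 0.225816 m².
Then P = εσAT⁴ = 0.858×5.670×10⁻⁸×0.225816×(1292.02)⁴ = 3.06×10⁴ W.

P ≈ 3.06×10⁴ W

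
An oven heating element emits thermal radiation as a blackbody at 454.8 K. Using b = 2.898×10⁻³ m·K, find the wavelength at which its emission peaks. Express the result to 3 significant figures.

λ_max ≈ 6.37 μm

Wien's displacement law: λ_max = b/T = (2.898×10⁻³ m·K)/(454.8 K) = 6.372×10⁻⁶ m.
That is 6.37 μm, in the infrared range.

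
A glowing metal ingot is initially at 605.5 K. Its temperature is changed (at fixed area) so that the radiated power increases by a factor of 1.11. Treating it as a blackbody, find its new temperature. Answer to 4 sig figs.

T₂ ≈ 621.5 K

P ∝ T⁴, so T₂/T₁ = (P₂/P₁)^(1/4) = (1.11)^(1/4) = 1.02643.
T₂ = 605.5 × 1.02643 = 621.5 K.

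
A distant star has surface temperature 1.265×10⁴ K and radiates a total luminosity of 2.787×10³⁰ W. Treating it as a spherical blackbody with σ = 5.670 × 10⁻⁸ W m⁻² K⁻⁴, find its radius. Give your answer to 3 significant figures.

L = 4πR²σT⁴ ⇒ R = √(L/(4πσT⁴)).
σT⁴ = 1.45193×10⁹ W/m², so R = √(2.787×10³⁰/(4π×1.45193×10⁹)) = 1.24×10¹⁰ m.

R ≈ 1.24×10¹⁰ m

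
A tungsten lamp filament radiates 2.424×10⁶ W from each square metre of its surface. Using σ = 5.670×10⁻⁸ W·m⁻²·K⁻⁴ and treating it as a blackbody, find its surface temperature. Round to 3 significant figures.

I = σT⁴, so T = (I/σ)^(1/4) = (2.424×10⁶/(5.670×10⁻⁸))^(1/4) = 2.56×10³ K.

T ≈ 2.56×10³ K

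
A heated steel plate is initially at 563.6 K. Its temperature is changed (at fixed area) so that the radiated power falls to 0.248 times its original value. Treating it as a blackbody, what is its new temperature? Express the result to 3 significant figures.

T₂ ≈ 398 K

P ∝ T⁴, so T₂/T₁ = (P₂/P₁)^(1/4) = (0.248)^(1/4) = 0.705688.
T₂ = 563.6 × 0.705688 = 398 K.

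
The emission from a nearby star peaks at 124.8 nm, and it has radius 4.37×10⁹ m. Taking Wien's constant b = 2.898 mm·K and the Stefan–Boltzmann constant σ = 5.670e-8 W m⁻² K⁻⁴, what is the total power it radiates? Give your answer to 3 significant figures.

Wien's law: T = b/λ_max = 2.898×10⁻³/1.248×10⁻⁷ = 23221.2 K.
Surface area A = 4πR² = 4π(4.37×10⁹ m)² = 2.39979×10²⁰ m².
Then P = σAT⁴ = 5.670×10⁻⁸×2.39979×10²⁰×(23221.2)⁴ = 3.96×10³⁰ W.

P ≈ 3.96×10³⁰ W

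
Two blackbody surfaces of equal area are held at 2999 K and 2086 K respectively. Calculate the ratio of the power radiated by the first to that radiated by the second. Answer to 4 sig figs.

With equal areas, P₁/P₂ = (T₁/T₂)⁴ = (2999/2086)⁴ = 4.272.

P₁/P₂ ≈ 4.272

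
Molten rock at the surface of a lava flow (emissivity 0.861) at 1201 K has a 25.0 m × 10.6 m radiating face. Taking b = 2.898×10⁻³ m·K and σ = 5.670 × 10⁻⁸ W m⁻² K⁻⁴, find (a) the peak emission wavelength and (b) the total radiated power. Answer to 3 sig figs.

λ_max ≈ 2.41 μm; P ≈ 2.69×10⁷ W

(a) λ_max = b/T = 2.898×10⁻³/1201 = 2.413×10⁻⁶ m = 2.41 μm.
Area A = 25.0 × 10.6 = 265 m².
(b) P = εσAT⁴ = 0.861×5.670×10⁻⁸×265×(1201)⁴ = 2.69×10⁷ W.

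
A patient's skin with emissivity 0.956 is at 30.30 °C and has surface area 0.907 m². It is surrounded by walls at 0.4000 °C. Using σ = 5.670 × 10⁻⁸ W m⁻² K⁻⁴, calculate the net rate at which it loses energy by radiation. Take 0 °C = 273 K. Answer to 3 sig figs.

Net loss ≈ 141 W

T = 30.30 °C + 273 = 303.30 K.
Surroundings: T = 0.4000 °C + 273 = 273.4000 K.
Area A = 0.907 m².
Net radiated power P_net = εσA(T⁴ − T₀⁴) = 0.956×5.670×10⁻⁸×0.907×(303.30⁴ − 273.4000⁴).
T⁴ − T₀⁴ = 8.46232×10⁹ − 5.58720×10⁹ = 2.87512×10⁹ K⁴, so P_net = 141 W.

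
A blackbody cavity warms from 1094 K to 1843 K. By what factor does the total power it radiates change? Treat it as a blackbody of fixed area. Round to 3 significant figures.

P₂/P₁ ≈ 8.05

P ∝ T⁴, so P₂/P₁ = (T₂/T₁)⁴ = (1843/1094)⁴ = (1.68464)⁴ = 8.05.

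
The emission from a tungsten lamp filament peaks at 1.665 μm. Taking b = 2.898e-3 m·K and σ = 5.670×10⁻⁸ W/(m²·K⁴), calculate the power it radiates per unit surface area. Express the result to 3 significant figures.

Wien's law: T = b/λ_max = 2.898×10⁻³/1.665×10⁻⁶ = 1740.54 K.
Then I = σT⁴ = 5.670×10⁻⁸×(1740.54)⁴ = 5.20×10⁵ W/m².

I ≈ 5.20×10⁵ W/m²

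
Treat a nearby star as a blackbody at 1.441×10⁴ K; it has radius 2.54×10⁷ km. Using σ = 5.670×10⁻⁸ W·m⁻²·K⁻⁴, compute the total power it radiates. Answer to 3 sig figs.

Surface area A = 4πR² = 4π(2.54×10¹⁰ m)² = 8.10732×10²¹ m².
P = σAT⁴ = 5.670×10⁻⁸ × 8.10732×10²¹ × (1.441×10⁴)⁴ = 1.98×10³¹ W.

P ≈ 1.98×10³¹ W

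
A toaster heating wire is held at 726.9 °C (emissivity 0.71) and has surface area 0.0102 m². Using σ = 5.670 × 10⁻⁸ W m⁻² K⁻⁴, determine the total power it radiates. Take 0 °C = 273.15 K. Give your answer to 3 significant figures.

T = 726.9 °C + 273.15 = 1000.05 K.
Area A = 0.0102 m².
P = εσAT⁴ = 0.71 × 5.670×10⁻⁸ × 0.0102 × (1000.05)⁴ = 411 W.

P ≈ 411 W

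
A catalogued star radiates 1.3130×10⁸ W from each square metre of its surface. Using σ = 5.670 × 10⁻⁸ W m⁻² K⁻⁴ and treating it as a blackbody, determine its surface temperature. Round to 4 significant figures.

T ≈ 6937 K

I = σT⁴, so T = (I/σ)^(1/4) = (1.3130×10⁸/(5.670×10⁻⁸))^(1/4) = 6937 K.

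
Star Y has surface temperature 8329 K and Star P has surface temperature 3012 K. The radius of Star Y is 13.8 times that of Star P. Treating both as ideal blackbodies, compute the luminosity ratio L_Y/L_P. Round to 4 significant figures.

L_Y/L_P ≈ 1.114×10⁴

L ∝ R²T⁴, so L_Y/L_P = (R_Y/R_P)²(T_Y/T_P)⁴ = (13.8)² × (8329/3012)⁴ = 190.44 × 58.4725 = 1.114×10⁴.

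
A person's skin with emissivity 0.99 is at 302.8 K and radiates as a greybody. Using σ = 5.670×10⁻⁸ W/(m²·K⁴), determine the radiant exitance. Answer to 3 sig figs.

Stefan–Boltzmann: I = εσT⁴ = 0.99 × 5.670×10⁻⁸ × (302.8)⁴ = 472 W/m².

I ≈ 472 W/m²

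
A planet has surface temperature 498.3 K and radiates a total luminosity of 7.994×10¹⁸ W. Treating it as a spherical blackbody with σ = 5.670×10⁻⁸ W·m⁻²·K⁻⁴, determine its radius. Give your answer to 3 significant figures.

L = 4πR²σT⁴ ⇒ R = √(L/(4πσT⁴)).
σT⁴ = 3495.80 W/m², so R = √(7.994×10¹⁸/(4π×3495.80)) = 1.35×10⁷ m.

R ≈ 1.35×10⁷ m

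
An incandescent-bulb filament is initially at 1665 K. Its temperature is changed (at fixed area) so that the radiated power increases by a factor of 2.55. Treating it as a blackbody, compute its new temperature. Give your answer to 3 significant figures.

P ∝ T⁴, so T₂/T₁ = (P₂/P₁)^(1/4) = (2.55)^(1/4) = 1.26367.
T₂ = 1665 × 1.26367 = 2.10×10³ K.

T₂ ≈ 2.10×10³ K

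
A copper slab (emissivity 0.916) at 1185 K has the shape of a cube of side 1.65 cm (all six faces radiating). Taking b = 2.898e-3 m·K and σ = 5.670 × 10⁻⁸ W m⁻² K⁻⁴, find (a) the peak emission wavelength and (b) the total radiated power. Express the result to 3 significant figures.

(a) λ_max = b/T = 2.898×10⁻³/1185 = 2.446×10⁻⁶ m = 2.45 μm.
Area A = 6s² = 6×(0.0165 m)² = 1.6335×10⁻³ m².
(b) P = εσAT⁴ = 0.916×5.670×10⁻⁸×1.6335×10⁻³×(1185)⁴ = 167 W.

λ_max ≈ 2.45 μm; P ≈ 167 W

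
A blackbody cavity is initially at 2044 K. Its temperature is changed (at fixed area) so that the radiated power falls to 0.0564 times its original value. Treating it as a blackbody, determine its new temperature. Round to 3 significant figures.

P ∝ T⁴, so T₂/T₁ = (P₂/P₁)^(1/4) = (0.0564)^(1/4) = 0.487326.
T₂ = 2044 × 0.487326 = 996 K.

T₂ ≈ 996 K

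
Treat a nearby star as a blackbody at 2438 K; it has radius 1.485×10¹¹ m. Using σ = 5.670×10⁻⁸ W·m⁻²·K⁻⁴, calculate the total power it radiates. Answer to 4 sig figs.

P ≈ 5.551×10²⁹ W

Surface area A = 4πR² = 4π(1.485×10¹¹ m)² = 2.77117×10²³ m².
P = σAT⁴ = 5.670×10⁻⁸ × 2.77117×10²³ × (2438)⁴ = 5.551×10²⁹ W.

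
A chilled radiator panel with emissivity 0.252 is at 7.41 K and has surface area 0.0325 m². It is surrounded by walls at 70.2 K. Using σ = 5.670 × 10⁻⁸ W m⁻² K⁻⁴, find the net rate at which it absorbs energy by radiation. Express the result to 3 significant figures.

Area A = 0.0325 m².
Net radiated power P_net = εσA(T⁴ − T₀⁴) = 0.252×5.670×10⁻⁸×0.0325×(7.41⁴ − 70.2⁴).
T⁴ − T₀⁴ = 3014.90 − 2.42856×10⁷ = -2.42826×10⁷ K⁴, so P_net = -0.0113 W — negative, meaning a net gain of 0.0113 W.

Net gain ≈ 0.0113 W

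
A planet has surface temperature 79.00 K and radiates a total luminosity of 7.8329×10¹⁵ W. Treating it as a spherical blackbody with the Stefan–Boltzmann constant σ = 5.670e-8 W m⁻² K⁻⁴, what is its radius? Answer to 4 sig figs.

L = 4πR²σT⁴ ⇒ R = √(L/(4πσT⁴)).
σT⁴ = 2.20847 W/m², so R = √(7.8329×10¹⁵/(4π×2.20847)) = 1.680×10⁷ m.

R ≈ 1.680×10⁷ m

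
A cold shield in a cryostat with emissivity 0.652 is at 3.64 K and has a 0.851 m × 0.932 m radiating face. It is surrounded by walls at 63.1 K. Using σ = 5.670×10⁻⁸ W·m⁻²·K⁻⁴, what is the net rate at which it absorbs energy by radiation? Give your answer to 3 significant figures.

Area A = 0.851 × 0.932 = 0.793132 m².
Net radiated power P_net = εσA(T⁴ − T₀⁴) = 0.652×5.670×10⁻⁸×0.793132×(3.64⁴ − 63.1⁴).
T⁴ − T₀⁴ = 175.552 − 1.58532×10⁷ = -1.58530×10⁷ K⁴, so P_net = -0.465 W — negative, meaning a net gain of 0.465 W.

Net gain ≈ 0.465 W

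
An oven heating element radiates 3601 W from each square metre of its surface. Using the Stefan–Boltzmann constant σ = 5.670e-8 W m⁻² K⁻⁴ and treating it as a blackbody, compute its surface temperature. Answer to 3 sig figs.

I = σT⁴, so T = (I/σ)^(1/4) = (3601/(5.670×10⁻⁸))^(1/4) = 502 K.

T ≈ 502 K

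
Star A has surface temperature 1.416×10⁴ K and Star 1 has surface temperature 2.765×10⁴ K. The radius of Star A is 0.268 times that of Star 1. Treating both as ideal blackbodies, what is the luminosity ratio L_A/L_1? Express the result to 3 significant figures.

L_A/L_1 ≈ 4.94×10⁻³

L ∝ R²T⁴, so L_A/L_1 = (R_A/R_1)²(T_A/T_1)⁴ = (0.268)² × (1.416×10⁴/2.765×10⁴)⁴ = 0.071824 × 0.0687816 = 4.94×10⁻³.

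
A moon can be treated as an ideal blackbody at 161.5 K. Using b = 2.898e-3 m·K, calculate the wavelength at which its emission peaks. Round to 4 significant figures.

Wien's displacement law: λ_max = b/T = (2.898×10⁻³ m·K)/(161.5 K) = 1.7944×10⁻⁵ m.
That is 17.94 μm, in the infrared range.

λ_max ≈ 17.94 μm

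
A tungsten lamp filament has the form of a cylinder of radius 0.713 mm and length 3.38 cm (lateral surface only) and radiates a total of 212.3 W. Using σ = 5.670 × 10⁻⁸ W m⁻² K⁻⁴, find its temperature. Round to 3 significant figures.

Lateral area A = 2πrL = 2π×7.13×10⁻⁴×0.0338 = 1.51421×10⁻⁴ m².
P = σAT⁴ ⇒ T = (P/(σA))^(1/4) = (212.3/(5.670×10⁻⁸×1.51421×10⁻⁴))^(1/4) = 2.23×10³ K.

T ≈ 2.23×10³ K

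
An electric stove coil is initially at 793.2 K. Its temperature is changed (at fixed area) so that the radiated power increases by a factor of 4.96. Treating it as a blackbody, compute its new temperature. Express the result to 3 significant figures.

T₂ ≈ 1.18×10³ K

P ∝ T⁴, so T₂/T₁ = (P₂/P₁)^(1/4) = (4.96)^(1/4) = 1.49235.
T₂ = 793.2 × 1.49235 = 1.18×10³ K.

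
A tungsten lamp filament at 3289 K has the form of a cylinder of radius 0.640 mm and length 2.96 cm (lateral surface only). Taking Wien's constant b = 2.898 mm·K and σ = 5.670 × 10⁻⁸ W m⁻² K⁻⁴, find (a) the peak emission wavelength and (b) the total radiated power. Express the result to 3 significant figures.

(a) λ_max = b/T = 2.898×10⁻³/3289 = 8.811×10⁻⁷ m = 881 nm.
Lateral area A = 2πrL = 2π×6.40×10⁻⁴×0.0296 = 1.19029×10⁻⁴ m².
(b) P = σAT⁴ = 5.670×10⁻⁸×1.19029×10⁻⁴×(3289)⁴ = 790 W.

λ_max ≈ 881 nm; P ≈ 790 W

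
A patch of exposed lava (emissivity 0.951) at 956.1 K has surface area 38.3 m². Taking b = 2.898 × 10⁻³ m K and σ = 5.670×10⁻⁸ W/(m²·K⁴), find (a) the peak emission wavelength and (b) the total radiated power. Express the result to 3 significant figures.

λ_max ≈ 3.03 μm; P ≈ 1.73×10⁶ W

(a) λ_max = b/T = 2.898×10⁻³/956.1 = 3.031×10⁻⁶ m = 3.03 μm.
Area A = 38.3 m².
(b) P = εσAT⁴ = 0.951×5.670×10⁻⁸×38.3×(956.1)⁴ = 1.73×10⁶ W.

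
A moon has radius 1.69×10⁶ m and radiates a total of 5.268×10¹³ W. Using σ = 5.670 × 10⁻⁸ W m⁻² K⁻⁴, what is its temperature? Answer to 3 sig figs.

Surface area A = 4πR² = 4π(1.69×10⁶ m)² = 3.58908×10¹³ m².
P = σAT⁴ ⇒ T = (P/(σA))^(1/4) = (5.268×10¹³/(5.670×10⁻⁸×3.58908×10¹³))^(1/4) = 71.3 K.

T ≈ 71.3 K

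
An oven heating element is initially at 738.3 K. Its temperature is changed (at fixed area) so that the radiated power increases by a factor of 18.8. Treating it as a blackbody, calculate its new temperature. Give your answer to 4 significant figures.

P ∝ T⁴, so T₂/T₁ = (P₂/P₁)^(1/4) = (18.8)^(1/4) = 2.08228.
T₂ = 738.3 × 2.08228 = 1537 K.

T₂ ≈ 1537 K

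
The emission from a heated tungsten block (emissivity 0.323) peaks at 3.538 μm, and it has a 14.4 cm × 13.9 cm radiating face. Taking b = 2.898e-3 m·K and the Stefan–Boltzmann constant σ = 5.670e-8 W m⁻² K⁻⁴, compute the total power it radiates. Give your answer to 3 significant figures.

P ≈ 165 W

Wien's law: T = b/λ_max = 2.898×10⁻³/3.538×10⁻⁶ = 819.107 K.
Area A = 0.144 × 0.139 = 0.020016 m².
Then P = εσAT⁴ = 0.323×5.670×10⁻⁸×0.020016×(819.107)⁴ = 165 W.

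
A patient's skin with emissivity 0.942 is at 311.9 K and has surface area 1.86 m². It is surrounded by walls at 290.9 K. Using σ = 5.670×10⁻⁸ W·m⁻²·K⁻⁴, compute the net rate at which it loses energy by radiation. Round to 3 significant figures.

Area A = 1.86 m².
Net radiated power P_net = εσA(T⁴ − T₀⁴) = 0.942×5.670×10⁻⁸×1.86×(311.9⁴ − 290.9⁴).
T⁴ − T₀⁴ = 9.46371×10⁹ − 7.16102×10⁹ = 2.30269×10⁹ K⁴, so P_net = 229 W.

Net loss ≈ 229 W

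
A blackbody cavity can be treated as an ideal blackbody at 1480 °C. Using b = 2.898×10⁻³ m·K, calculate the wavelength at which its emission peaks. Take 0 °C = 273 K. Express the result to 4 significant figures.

T = 1480 °C + 273 = 1753 K.
Wien's displacement law: λ_max = b/T = (2.898×10⁻³ m·K)/(1753 K) = 1.6532×10⁻⁶ m.
That is 1.653 μm, in the infrared range.

λ_max ≈ 1.653 μm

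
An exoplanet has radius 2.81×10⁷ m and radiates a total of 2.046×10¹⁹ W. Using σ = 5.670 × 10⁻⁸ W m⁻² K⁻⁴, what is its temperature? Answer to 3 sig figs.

T ≈ 437 K

Surface area A = 4πR² = 4π(2.81×10⁷ m)² = 9.92253×10¹⁵ m².
P = σAT⁴ ⇒ T = (P/(σA))^(1/4) = (2.046×10¹⁹/(5.670×10⁻⁸×9.92253×10¹⁵))^(1/4) = 437 K.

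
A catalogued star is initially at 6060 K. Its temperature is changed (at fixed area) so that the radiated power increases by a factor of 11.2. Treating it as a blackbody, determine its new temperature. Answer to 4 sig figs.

T₂ ≈ 1.109×10⁴ K

P ∝ T⁴, so T₂/T₁ = (P₂/P₁)^(1/4) = (11.2)^(1/4) = 1.82938.
T₂ = 6060 × 1.82938 = 1.109×10⁴ K.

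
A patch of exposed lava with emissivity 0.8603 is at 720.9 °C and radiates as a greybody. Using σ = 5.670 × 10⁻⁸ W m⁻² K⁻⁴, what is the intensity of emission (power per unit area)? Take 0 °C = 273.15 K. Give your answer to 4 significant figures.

I ≈ 4.763×10⁴ W/m²

T = 720.9 °C + 273.15 = 994.05 K.
Stefan–Boltzmann: I = εσT⁴ = 0.8603 × 5.670×10⁻⁸ × (994.05)⁴ = 4.763×10⁴ W/m².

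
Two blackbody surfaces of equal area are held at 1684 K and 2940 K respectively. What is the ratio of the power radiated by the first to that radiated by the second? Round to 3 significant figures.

P₁/P₂ ≈ 0.108

With equal areas, P₁/P₂ = (T₁/T₂)⁴ = (1684/2940)⁴ = 0.108.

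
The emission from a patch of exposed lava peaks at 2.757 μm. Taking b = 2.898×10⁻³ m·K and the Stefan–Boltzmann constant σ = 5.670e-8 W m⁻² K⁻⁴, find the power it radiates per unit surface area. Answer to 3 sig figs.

Wien's law: T = b/λ_max = 2.898×10⁻³/2.757×10⁻⁶ = 1051.14 K.
Then I = σT⁴ = 5.670×10⁻⁸×(1051.14)⁴ = 6.92×10⁴ W/m².

I ≈ 6.92×10⁴ W/m²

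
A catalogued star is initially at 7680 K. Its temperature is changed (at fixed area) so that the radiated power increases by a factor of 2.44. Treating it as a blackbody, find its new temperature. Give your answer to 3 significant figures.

P ∝ T⁴, so T₂/T₁ = (P₂/P₁)^(1/4) = (2.44)^(1/4) = 1.24982.
T₂ = 7680 × 1.24982 = 9.60×10³ K.

T₂ ≈ 9.60×10³ K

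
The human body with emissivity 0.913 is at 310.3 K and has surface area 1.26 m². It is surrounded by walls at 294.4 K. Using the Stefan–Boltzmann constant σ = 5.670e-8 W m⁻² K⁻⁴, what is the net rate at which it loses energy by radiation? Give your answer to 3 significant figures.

Area A = 1.26 m².
Net radiated power P_net = εσA(T⁴ − T₀⁴) = 0.913×5.670×10⁻⁸×1.26×(310.3⁴ − 294.4⁴).
T⁴ − T₀⁴ = 9.27101×10⁹ − 7.51192×10⁹ = 1.75909×10⁹ K⁴, so P_net = 115 W.

Net loss ≈ 115 W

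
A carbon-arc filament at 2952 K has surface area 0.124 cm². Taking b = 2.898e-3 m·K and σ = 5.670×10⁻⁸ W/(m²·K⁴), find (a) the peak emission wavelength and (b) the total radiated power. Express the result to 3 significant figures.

(a) λ_max = b/T = 2.898×10⁻³/2952 = 9.817×10⁻⁷ m = 0.982 μm.
Area A = 0.124 cm² = 1.24×10⁻⁵ m².
(b) P = σAT⁴ = 5.670×10⁻⁸×1.24×10⁻⁵×(2952)⁴ = 53.4 W.

λ_max ≈ 0.982 μm; P ≈ 53.4 W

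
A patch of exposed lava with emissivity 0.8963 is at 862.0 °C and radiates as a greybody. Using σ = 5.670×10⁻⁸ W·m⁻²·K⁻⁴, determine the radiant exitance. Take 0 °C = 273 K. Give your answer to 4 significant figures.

T = 862.0 °C + 273 = 1135.0 K.
Stefan–Boltzmann: I = εσT⁴ = 0.8963 × 5.670×10⁻⁸ × (1135.0)⁴ = 8.434×10⁴ W/m².

I ≈ 8.434×10⁴ W/m²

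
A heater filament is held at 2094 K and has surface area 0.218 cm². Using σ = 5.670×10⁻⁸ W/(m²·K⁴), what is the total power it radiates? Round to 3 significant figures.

P ≈ 23.8 W

Area A = 0.218 cm² = 2.18×10⁻⁵ m².
P = σAT⁴ = 5.670×10⁻⁸ × 2.18×10⁻⁵ × (2094)⁴ = 23.8 W.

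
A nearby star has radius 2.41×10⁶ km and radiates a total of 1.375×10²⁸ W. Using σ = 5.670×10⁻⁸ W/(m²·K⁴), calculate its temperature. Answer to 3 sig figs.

Surface area A = 4πR² = 4π(2.41×10⁹ m)² = 7.29867×10¹⁹ m².
P = σAT⁴ ⇒ T = (P/(σA))^(1/4) = (1.375×10²⁸/(5.670×10⁻⁸×7.29867×10¹⁹))^(1/4) = 7.59×10³ K.

T ≈ 7.59×10³ K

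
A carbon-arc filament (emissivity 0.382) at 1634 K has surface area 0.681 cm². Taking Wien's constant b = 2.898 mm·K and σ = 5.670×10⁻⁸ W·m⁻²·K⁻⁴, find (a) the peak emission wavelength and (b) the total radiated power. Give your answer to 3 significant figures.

(a) λ_max = b/T = 2.898×10⁻³/1634 = 1.774×10⁻⁶ m = 1.77 μm.
Area A = 0.681 cm² = 6.81×10⁻⁵ m².
(b) P = εσAT⁴ = 0.382×5.670×10⁻⁸×6.81×10⁻⁵×(1634)⁴ = 10.5 W.

λ_max ≈ 1.77 μm; P ≈ 10.5 W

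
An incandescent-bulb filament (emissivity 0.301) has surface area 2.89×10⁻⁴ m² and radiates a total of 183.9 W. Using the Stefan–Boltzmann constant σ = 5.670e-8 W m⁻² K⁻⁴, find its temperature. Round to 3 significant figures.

T ≈ 2.47×10³ K

Area A = 2.89×10⁻⁴ m².
P = εσAT⁴ ⇒ T = (P/(εσA))^(1/4) = (183.9/(0.301×5.670×10⁻⁸×2.89×10⁻⁴))^(1/4) = 2.47×10³ K.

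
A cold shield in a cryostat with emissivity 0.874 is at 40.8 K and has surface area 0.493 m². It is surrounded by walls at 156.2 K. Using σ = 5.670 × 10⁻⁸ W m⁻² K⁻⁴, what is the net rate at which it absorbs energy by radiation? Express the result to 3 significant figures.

Net gain ≈ 14.5 W

Area A = 0.493 m².
Net radiated power P_net = εσA(T⁴ − T₀⁴) = 0.874×5.670×10⁻⁸×0.493×(40.8⁴ − 156.2⁴).
T⁴ − T₀⁴ = 2.77103×10⁶ − 5.95284×10⁸ = -5.92513×10⁸ K⁴, so P_net = -14.5 W — negative, meaning a net gain of 14.5 W.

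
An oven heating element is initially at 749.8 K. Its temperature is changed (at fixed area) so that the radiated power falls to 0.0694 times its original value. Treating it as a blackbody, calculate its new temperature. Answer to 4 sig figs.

P ∝ T⁴, so T₂/T₁ = (P₂/P₁)^(1/4) = (0.0694)^(1/4) = 0.513263.
T₂ = 749.8 × 0.513263 = 384.8 K.

T₂ ≈ 384.8 K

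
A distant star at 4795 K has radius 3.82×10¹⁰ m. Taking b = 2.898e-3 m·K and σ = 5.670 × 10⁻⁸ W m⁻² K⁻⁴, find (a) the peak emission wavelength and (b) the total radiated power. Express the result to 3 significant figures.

λ_max ≈ 0.604 μm; P ≈ 5.50×10²⁹ W

(a) λ_max = b/T = 2.898×10⁻³/4795 = 6.044×10⁻⁷ m = 0.604 μm.
Surface area A = 4πR² = 4π(3.82×10¹⁰ m)² = 1.83374×10²² m².
(b) P = σAT⁴ = 5.670×10⁻⁸×1.83374×10²²×(4795)⁴ = 5.50×10²⁹ W.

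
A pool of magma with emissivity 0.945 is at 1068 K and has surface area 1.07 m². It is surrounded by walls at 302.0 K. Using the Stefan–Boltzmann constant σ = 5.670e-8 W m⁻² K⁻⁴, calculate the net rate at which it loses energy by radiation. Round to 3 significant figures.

Net loss ≈ 7.41×10⁴ W

Area A = 1.07 m².
Net radiated power P_net = εσA(T⁴ − T₀⁴) = 0.945×5.670×10⁻⁸×1.07×(1068⁴ − 302.0⁴).
T⁴ − T₀⁴ = 1.30102×10¹² − 8.31817×10⁹ = 1.29270×10¹² K⁴, so P_net = 7.41×10⁴ W.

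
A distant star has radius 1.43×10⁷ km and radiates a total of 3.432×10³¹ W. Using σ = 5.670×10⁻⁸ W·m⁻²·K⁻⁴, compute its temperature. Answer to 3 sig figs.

Surface area A = 4πR² = 4π(1.43×10¹⁰ m)² = 2.56970×10²¹ m².
P = σAT⁴ ⇒ T = (P/(σA))^(1/4) = (3.432×10³¹/(5.670×10⁻⁸×2.56970×10²¹))^(1/4) = 2.20×10⁴ K.

T ≈ 2.20×10⁴ K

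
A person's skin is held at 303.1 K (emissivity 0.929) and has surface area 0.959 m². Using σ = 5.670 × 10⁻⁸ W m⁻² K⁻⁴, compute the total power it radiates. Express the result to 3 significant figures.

P ≈ 426 W

Area A = 0.959 m².
P = εσAT⁴ = 0.929 × 5.670×10⁻⁸ × 0.959 × (303.1)⁴ = 426 W.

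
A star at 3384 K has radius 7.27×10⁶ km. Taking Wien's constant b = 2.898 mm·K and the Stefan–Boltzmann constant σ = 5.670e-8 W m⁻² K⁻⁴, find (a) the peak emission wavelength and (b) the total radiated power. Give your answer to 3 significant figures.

(a) λ_max = b/T = 2.898×10⁻³/3384 = 8.564×10⁻⁷ m = 856 nm.
Surface area A = 4πR² = 4π(7.27×10⁹ m)² = 6.64169×10²⁰ m².
(b) P = σAT⁴ = 5.670×10⁻⁸×6.64169×10²⁰×(3384)⁴ = 4.94×10²⁷ W.

λ_max ≈ 856 nm; P ≈ 4.94×10²⁷ W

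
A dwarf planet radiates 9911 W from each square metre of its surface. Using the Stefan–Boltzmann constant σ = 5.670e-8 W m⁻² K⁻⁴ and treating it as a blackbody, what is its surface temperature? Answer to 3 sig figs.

T ≈ 647 K

I = σT⁴, so T = (I/σ)^(1/4) = (9911/(5.670×10⁻⁸))^(1/4) = 647 K.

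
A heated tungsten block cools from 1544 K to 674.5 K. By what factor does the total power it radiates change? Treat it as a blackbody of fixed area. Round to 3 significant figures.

P ∝ T⁴, so P₂/P₁ = (T₂/T₁)⁴ = (674.5/1544)⁴ = (0.436852)⁴ = 0.0364.

P₂/P₁ ≈ 0.0364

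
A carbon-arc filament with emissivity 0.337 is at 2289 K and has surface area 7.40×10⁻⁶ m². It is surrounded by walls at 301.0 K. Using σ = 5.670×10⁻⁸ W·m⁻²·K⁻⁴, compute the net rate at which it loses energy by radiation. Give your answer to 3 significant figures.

Net loss ≈ 3.88 W

Area A = 7.40×10⁻⁶ m².
Net radiated power P_net = εσA(T⁴ − T₀⁴) = 0.337×5.670×10⁻⁸×7.40×10⁻⁶×(2289⁴ − 301.0⁴).
T⁴ − T₀⁴ = 2.74526×10¹³ − 8.20854×10⁹ = 2.74444×10¹³ K⁴, so P_net = 3.88 W.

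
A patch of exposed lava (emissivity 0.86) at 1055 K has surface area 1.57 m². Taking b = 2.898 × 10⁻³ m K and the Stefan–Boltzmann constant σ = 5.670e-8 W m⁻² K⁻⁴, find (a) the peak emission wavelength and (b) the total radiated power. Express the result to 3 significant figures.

(a) λ_max = b/T = 2.898×10⁻³/1055 = 2.747×10⁻⁶ m = 2.75×10³ nm.
Area A = 1.57 m².
(b) P = εσAT⁴ = 0.86×5.670×10⁻⁸×1.57×(1055)⁴ = 9.48×10⁴ W.

λ_max ≈ 2.75×10³ nm; P ≈ 9.48×10⁴ W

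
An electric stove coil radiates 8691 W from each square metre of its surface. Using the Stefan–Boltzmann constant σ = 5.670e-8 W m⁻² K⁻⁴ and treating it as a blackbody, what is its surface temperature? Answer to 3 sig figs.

I = σT⁴, so T = (I/σ)^(1/4) = (8691/(5.670×10⁻⁸))^(1/4) = 626 K.

T ≈ 626 K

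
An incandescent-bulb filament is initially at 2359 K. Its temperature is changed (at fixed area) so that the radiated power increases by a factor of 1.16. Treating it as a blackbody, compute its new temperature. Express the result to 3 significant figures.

T₂ ≈ 2.45×10³ K

P ∝ T⁴, so T₂/T₁ = (P₂/P₁)^(1/4) = (1.16)^(1/4) = 1.03780.
T₂ = 2359 × 1.03780 = 2.45×10³ K.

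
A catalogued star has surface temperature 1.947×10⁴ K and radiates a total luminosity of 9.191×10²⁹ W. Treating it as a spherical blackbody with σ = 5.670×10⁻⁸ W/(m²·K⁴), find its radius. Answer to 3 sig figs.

R ≈ 3.00×10⁹ m

L = 4πR²σT⁴ ⇒ R = √(L/(4πσT⁴)).
σT⁴ = 8.14792×10⁹ W/m², so R = √(9.191×10²⁹/(4π×8.14792×10⁹)) = 3.00×10⁹ m.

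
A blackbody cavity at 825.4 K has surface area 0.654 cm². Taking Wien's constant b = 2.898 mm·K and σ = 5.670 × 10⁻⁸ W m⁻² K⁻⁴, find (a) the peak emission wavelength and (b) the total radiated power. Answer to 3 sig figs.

λ_max ≈ 3.51 μm; P ≈ 1.72 W

(a) λ_max = b/T = 2.898×10⁻³/825.4 = 3.511×10⁻⁶ m = 3.51 μm.
Area A = 0.654 cm² = 6.54×10⁻⁵ m².
(b) P = σAT⁴ = 5.670×10⁻⁸×6.54×10⁻⁵×(825.4)⁴ = 1.72 W.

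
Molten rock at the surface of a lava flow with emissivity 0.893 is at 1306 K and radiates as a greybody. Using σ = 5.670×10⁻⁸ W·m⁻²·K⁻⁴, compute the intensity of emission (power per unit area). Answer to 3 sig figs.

I ≈ 1.47×10⁵ W/m²

Stefan–Boltzmann: I = εσT⁴ = 0.893 × 5.670×10⁻⁸ × (1306)⁴ = 1.47×10⁵ W/m².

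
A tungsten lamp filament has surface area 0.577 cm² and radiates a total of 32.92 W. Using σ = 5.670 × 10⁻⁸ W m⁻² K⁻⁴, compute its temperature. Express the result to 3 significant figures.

Area A = 0.577 cm² = 5.77×10⁻⁵ m².
P = σAT⁴ ⇒ T = (P/(σA))^(1/4) = (32.92/(5.670×10⁻⁸×5.77×10⁻⁵))^(1/4) = 1.78×10³ K.

T ≈ 1.78×10³ K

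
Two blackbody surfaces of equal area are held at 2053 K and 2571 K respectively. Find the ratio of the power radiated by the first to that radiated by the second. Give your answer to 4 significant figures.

P₁/P₂ ≈ 0.4066

With equal areas, P₁/P₂ = (T₁/T₂)⁴ = (2053/2571)⁴ = 0.4066.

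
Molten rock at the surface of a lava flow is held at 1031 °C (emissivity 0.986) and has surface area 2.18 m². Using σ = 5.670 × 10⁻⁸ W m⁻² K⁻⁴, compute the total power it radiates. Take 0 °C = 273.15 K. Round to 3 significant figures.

T = 1031 °C + 273.15 = 1304.15 K.
Area A = 2.18 m².
P = εσAT⁴ = 0.986 × 5.670×10⁻⁸ × 2.18 × (1304.15)⁴ = 3.53×10⁵ W.

P ≈ 3.53×10⁵ W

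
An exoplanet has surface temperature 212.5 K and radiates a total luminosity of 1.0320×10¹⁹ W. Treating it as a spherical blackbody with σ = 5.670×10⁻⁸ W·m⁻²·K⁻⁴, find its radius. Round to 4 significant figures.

R ≈ 8.428×10⁷ m

L = 4πR²σT⁴ ⇒ R = √(L/(4πσT⁴)).
σT⁴ = 115.616 W/m², so R = √(1.0320×10¹⁹/(4π×115.616)) = 8.428×10⁷ m.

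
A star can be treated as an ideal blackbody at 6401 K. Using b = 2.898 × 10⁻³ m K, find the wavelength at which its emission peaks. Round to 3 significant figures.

λ_max ≈ 453 nm

Wien's displacement law: λ_max = b/T = (2.898×10⁻³ m·K)/(6401 K) = 4.527×10⁻⁷ m.
That is 453 nm, in the visible range.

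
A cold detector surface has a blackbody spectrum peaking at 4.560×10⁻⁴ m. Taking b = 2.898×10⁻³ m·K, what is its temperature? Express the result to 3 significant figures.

T ≈ 6.36 K

Wien's law gives T = b/λ_max = (2.898×10⁻³ m·K)/(4.560×10⁻⁴ m) = 6.36 K.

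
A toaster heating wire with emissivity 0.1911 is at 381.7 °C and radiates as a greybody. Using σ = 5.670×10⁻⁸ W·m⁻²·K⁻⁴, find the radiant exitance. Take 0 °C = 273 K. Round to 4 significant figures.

T = 381.7 °C + 273 = 654.7 K.
Stefan–Boltzmann: I = εσT⁴ = 0.1911 × 5.670×10⁻⁸ × (654.7)⁴ = 1991 W/m².

I ≈ 1991 W/m²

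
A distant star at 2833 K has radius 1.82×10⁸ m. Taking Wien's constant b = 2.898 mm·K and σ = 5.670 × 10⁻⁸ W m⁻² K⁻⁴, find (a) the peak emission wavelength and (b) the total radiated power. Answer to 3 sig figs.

λ_max ≈ 1.02 μm; P ≈ 1.52×10²⁴ W

(a) λ_max = b/T = 2.898×10⁻³/2833 = 1.023×10⁻⁶ m = 1.02 μm.
Surface area A = 4πR² = 4π(1.82×10⁸ m)² = 4.16248×10¹⁷ m².
(b) P = σAT⁴ = 5.670×10⁻⁸×4.16248×10¹⁷×(2833)⁴ = 1.52×10²⁴ W.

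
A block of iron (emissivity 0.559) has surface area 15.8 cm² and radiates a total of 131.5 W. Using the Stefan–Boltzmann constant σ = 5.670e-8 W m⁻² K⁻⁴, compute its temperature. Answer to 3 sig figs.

T ≈ 1.27×10³ K

Area A = 15.8 cm² = 1.58×10⁻³ m².
P = εσAT⁴ ⇒ T = (P/(εσA))^(1/4) = (131.5/(0.559×5.670×10⁻⁸×1.58×10⁻³))^(1/4) = 1.27×10³ K.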